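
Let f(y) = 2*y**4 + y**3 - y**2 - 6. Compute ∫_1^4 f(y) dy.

By the power rule, an antiderivative is F(y) = 2*y**5/5 + y**4/4 - y**3/3 - 6*y.
Then F(4) - F(1) = (6424/15) - (-341/60) = 8679/20.

8679/20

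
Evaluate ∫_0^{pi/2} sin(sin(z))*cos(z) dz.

1 - cos(1)

Let u = sin(z), so du = cos(z) dz. When z = 0, u = 0; when z = pi/2, u = 1.
The integral becomes ∫ sin(u) du from 0 to 1, with antiderivative -cos(u).
Back in z: F(z) = -cos(sin(z)).
Then F(pi/2) - F(0) = (-cos(1)) - (-1) = 1 - cos(1).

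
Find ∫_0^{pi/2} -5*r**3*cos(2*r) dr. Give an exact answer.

Integrate by parts 3 times (u = r^3, dv = -5*cos(2*r) dr).
An antiderivative is F(r) = -5*r**3*sin(2*r)/2 - 15*r**2*cos(2*r)/4 + 15*r*sin(2*r)/4 + 15*cos(2*r)/8.
Then F(pi/2) - F(0) = (-15/8 + 15*pi**2/16) - (15/8) = -15/4 + 15*pi**2/16.

-15/4 + 15*pi**2/16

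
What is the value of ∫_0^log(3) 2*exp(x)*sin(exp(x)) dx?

Let u = exp(x), so du = exp(x) dx. When x = 0, u = 1; when x = log(3), u = 3.
The integral becomes 2·∫ sin(u) du from 1 to 3, with antiderivative -2*cos(u).
Back in x: F(x) = -2*cos(exp(x)).
Then F(log(3)) - F(0) = (-2*cos(3)) - (-2*cos(1)) = 2*cos(1) - 2*cos(3).

2*cos(1) - 2*cos(3)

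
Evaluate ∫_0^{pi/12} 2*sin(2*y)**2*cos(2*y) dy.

Let u = sin(2*y), so du = 2*cos(2*y) dy. When y = 0, u = 0; when y = pi/12, u = 1/2.
The integral becomes ∫ u**2 du from 0 to 1/2, with antiderivative u**3/3.
Back in y: F(y) = sin(2*y)**3/3.
Then F(pi/12) - F(0) = (1/24) - (0) = 1/24.

1/24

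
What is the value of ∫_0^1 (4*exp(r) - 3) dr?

-7 + 4*E

An antiderivative is F(r) = -3*r + 4*exp(r).
Then F(1) - F(0) = (-3 + 4*E) - (4) = -7 + 4*E.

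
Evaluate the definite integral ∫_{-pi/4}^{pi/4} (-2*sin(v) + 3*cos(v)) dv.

An antiderivative is F(v) = 3*sin(v) + 2*cos(v).
Then F(pi/4) - F(-pi/4) = (5*sqrt(2)/2) - (-sqrt(2)/2) = 3*sqrt(2).

3*sqrt(2)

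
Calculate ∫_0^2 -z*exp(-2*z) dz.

Integrate by parts once (u = z, dv = -exp(-2*z) dz).
An antiderivative is F(z) = (2*z + 1)*exp(-2*z)/4.
Then F(2) - F(0) = (5*exp(-4)/4) - (1/4) = (5 - exp(4))*exp(-4)/4.

(5 - exp(4))*exp(-4)/4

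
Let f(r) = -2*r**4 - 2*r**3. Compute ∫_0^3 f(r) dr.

-1377/10

By the power rule, an antiderivative is F(r) = -2*r**5/5 - r**4/2.
Then F(3) - F(0) = (-1377/10) - (0) = -1377/10.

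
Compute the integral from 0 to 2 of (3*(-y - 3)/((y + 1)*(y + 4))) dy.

log(2/27)

Factor the denominator: y**2 + 5*y + 4 = (y + 4)(y + 1).
Partial fractions: 3*(-y - 3)/((y + 1)*(y + 4)) = -1/(y + 4) - 2/(y + 1).
An antiderivative is F(y) = -2*log(y + 1) - log(y + 4).
Then F(2) - F(0) = (-log(54)) - (-log(4)) = log(2/27).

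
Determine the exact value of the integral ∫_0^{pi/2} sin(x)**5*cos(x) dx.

1/6

Let u = sin(x), so du = cos(x) dx. When x = 0, u = 0; when x = pi/2, u = 1.
The integral becomes ∫ u**5 du from 0 to 1, with antiderivative u**6/6.
Back in x: F(x) = sin(x)**6/6.
Then F(pi/2) - F(0) = (1/6) - (0) = 1/6.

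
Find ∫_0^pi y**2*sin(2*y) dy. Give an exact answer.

-pi**2/2

Integrate by parts twice (u = y^2, dv = sin(2*y) dy).
An antiderivative is F(y) = -y**2*cos(2*y)/2 + y*sin(2*y)/2 + cos(2*y)/4.
Then F(pi) - F(0) = (1/4 - pi**2/2) - (1/4) = -pi**2/2.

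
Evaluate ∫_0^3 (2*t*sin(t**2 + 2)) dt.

Let u = t**2 + 2, so du = 2*t dt. When t = 0, u = 2; when t = 3, u = 11.
The integral becomes ∫ sin(u) du from 2 to 11, with antiderivative -cos(u).
Back in t: F(t) = -cos(t**2 + 2).
Then F(3) - F(0) = (-cos(11)) - (-cos(2)) = cos(2) - cos(11).

cos(2) - cos(11)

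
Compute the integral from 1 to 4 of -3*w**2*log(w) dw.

Integrate by parts once (u = ln w, dv = -3*w**2 dw).
An antiderivative is F(w) = -w**3*(3*log(w) - 1)/3.
Then F(4) - F(1) = (64/3 - 128*log(2)) - (1/3) = 21 - 128*log(2).

21 - 128*log(2)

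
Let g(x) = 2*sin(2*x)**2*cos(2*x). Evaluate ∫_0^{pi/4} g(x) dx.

1/3

Let u = sin(2*x), so du = 2*cos(2*x) dx. When x = 0, u = 0; when x = pi/4, u = 1.
The integral becomes ∫ u**2 du from 0 to 1, with antiderivative u**3/3.
Back in x: F(x) = sin(2*x)**3/3.
Then F(pi/4) - F(0) = (1/3) - (0) = 1/3.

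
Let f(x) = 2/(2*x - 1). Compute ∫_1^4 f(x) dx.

log(7)

An antiderivative is F(x) = log(2*x - 1).
Then F(4) - F(1) = (log(7)) - (0) = log(7).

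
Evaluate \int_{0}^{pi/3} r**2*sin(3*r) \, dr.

Integrate by parts twice (u = r^2, dv = sin(3*r) dr).
An antiderivative is F(r) = -r**2*cos(3*r)/3 + 2*r*sin(3*r)/9 + 2*cos(3*r)/27.
Then F(pi/3) - F(0) = (-2/27 + pi**2/27) - (2/27) = -4/27 + pi**2/27.

-4/27 + pi**2/27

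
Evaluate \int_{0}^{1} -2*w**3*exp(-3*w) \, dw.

Integrate by parts 3 times (u = w^3, dv = -2*exp(-3*w) dw).
An antiderivative is F(w) = (18*w**3 + 18*w**2 + 12*w + 4)*exp(-3*w)/27.
Then F(1) - F(0) = (52*exp(-3)/27) - (4/27) = -4/27 + 52*exp(-3)/27.

-4/27 + 52*exp(-3)/27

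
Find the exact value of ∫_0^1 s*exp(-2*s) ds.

Integrate by parts once (u = s, dv = exp(-2*s) ds).
An antiderivative is F(s) = (-2*s - 1)*exp(-2*s)/4.
Then F(1) - F(0) = (-3*exp(-2)/4) - (-1/4) = (-3 + exp(2))*exp(-2)/4.

(-3 + exp(2))*exp(-2)/4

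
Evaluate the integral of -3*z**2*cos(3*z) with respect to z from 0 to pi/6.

Integrate by parts twice (u = z^2, dv = -3*cos(3*z) dz).
An antiderivative is F(z) = -z**2*sin(3*z) - 2*z*cos(3*z)/3 + 2*sin(3*z)/9.
Then F(pi/6) - F(0) = (2/9 - pi**2/36) - (0) = 2/9 - pi**2/36.

2/9 - pi**2/36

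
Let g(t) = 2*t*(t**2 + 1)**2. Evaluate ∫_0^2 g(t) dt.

124/3

Let u = t**2 + 1, so du = 2*t dt. When t = 0, u = 1; when t = 2, u = 5.
The integral becomes ∫ u**2 du from 1 to 5, with antiderivative u**3/3.
Back in t: F(t) = (t**2 + 1)**3/3.
Then F(2) - F(0) = (125/3) - (1/3) = 124/3.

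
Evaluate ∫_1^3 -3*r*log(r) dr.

Integrate by parts once (u = ln r, dv = -3*r dr).
An antiderivative is F(r) = -3*r**2*(2*log(r) - 1)/4.
Then F(3) - F(1) = (27/4 - 27*log(3)/2) - (3/4) = 6 - 27*log(3)/2.

6 - 27*log(3)/2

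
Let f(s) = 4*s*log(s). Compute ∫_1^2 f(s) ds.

Integrate by parts once (u = ln s, dv = 4*s ds).
An antiderivative is F(s) = s**2*(2*log(s) - 1).
Then F(2) - F(1) = (-4 + 8*log(2)) - (-1) = -3 + 8*log(2).

-3 + 8*log(2)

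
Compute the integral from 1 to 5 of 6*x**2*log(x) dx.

Integrate by parts once (u = ln x, dv = 6*x**2 dx).
An antiderivative is F(x) = 2*x**3*(3*log(x) - 1)/3.
Then F(5) - F(1) = (-250/3 + 250*log(5)) - (-2/3) = -248/3 + 250*log(5).

-248/3 + 250*log(5)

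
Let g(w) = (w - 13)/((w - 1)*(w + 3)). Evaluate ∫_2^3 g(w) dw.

-4*log(5) + log(2) + 4*log(3)

Factor the denominator: w**2 + 2*w - 3 = (w + 3)(w - 1).
Partial fractions: (w - 13)/((w - 1)*(w + 3)) = 4/(w + 3) - 3/(w - 1).
An antiderivative is F(w) = -3*log(w - 1) + 4*log(w + 3).
Then F(3) - F(2) = (log(2) + 4*log(3)) - (4*log(5)) = -4*log(5) + log(2) + 4*log(3).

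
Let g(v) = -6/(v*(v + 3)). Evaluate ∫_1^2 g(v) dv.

Factor the denominator: v**2 + 3*v = (v + 3)v.
Partial fractions: -6/(v*(v + 3)) = 2/(v + 3) - 2/v.
An antiderivative is F(v) = -2*log(v) + 2*log(v + 3).
Then F(2) - F(1) = (log(25/4)) - (log(16)) = log(25/64).

log(25/64)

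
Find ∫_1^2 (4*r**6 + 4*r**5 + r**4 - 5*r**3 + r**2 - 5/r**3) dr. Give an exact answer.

By the power rule, an antiderivative is F(r) = 4*r**7/7 + 2*r**6/3 + r**5/5 - 5*r**4/4 + r**3/3 + 5/(2*r**2).
Then F(2) - F(1) = (88621/840) - (423/140) = 86083/840.

86083/840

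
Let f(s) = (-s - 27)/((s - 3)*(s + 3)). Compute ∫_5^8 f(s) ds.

Factor the denominator: s**2 - 9 = (s + 3)(s - 3).
Partial fractions: (-s - 27)/((s - 3)*(s + 3)) = 4/(s + 3) - 5/(s - 3).
An antiderivative is F(s) = -5*log(s - 3) + 4*log(s + 3).
Then F(8) - F(5) = (-5*log(5) + 4*log(11)) - (7*log(2)) = -5*log(5) - 7*log(2) + 4*log(11).

-5*log(5) - 7*log(2) + 4*log(11)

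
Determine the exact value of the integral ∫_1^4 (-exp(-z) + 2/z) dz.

-exp(-1) + exp(-4) + 4*log(2)

An antiderivative is F(z) = 2*log(z) + exp(-z).
Then F(4) - F(1) = (exp(-4) + 4*log(2)) - (exp(-1)) = -exp(-1) + exp(-4) + 4*log(2).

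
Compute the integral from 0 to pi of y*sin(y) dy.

Integrate by parts once (u = y, dv = sin(y) dy).
An antiderivative is F(y) = -y*cos(y) + sin(y).
Then F(pi) - F(0) = (pi) - (0) = pi.

pi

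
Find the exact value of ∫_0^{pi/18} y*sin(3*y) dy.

-sqrt(3)*pi/108 + 1/18

Integrate by parts once (u = y, dv = sin(3*y) dy).
An antiderivative is F(y) = -y*cos(3*y)/3 + sin(3*y)/9.
Then F(pi/18) - F(0) = (-sqrt(3)*pi/108 + 1/18) - (0) = -sqrt(3)*pi/108 + 1/18.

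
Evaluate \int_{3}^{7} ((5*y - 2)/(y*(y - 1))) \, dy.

Factor the denominator: y**2 - y = y(y - 1).
Partial fractions: (5*y - 2)/(y*(y - 1)) = 2/y + 3/(y - 1).
An antiderivative is F(y) = 2*log(y) + 3*log(y - 1).
Then F(7) - F(3) = (3*log(2) + 3*log(3) + 2*log(7)) - (log(72)) = log(3) + 2*log(7).

log(3) + 2*log(7)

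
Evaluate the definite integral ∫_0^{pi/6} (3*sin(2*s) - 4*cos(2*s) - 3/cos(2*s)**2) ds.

An antiderivative is F(s) = -2*sin(2*s) - 3*cos(2*s)/2 - 3*tan(2*s)/2.
Then F(pi/6) - F(0) = (-5*sqrt(3)/2 - 3/4) - (-3/2) = 3/4 - 5*sqrt(3)/2.

3/4 - 5*sqrt(3)/2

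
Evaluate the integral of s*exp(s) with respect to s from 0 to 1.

1

Integrate by parts once (u = s, dv = exp(s) ds).
An antiderivative is F(s) = (s - 1)*exp(s).
Then F(1) - F(0) = (0) - (-1) = 1.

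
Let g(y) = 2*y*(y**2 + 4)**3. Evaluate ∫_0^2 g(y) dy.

Let u = y**2 + 4, so du = 2*y dy. When y = 0, u = 4; when y = 2, u = 8.
The integral becomes ∫ u**3 du from 4 to 8, with antiderivative u**4/4.
Back in y: F(y) = (y**2 + 4)**4/4.
Then F(2) - F(0) = (1024) - (64) = 960.

960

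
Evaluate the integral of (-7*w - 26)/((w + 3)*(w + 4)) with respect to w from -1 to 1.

Factor the denominator: w**2 + 7*w + 12 = (w + 4)(w + 3).
Partial fractions: (-7*w - 26)/((w + 3)*(w + 4)) = -2/(w + 4) - 5/(w + 3).
An antiderivative is F(w) = -5*log(w + 3) - 2*log(w + 4).
Then F(1) - F(-1) = (-10*log(2) - 2*log(5)) - (-5*log(2) - 2*log(3)) = -5*log(2) - 2*log(5) + 2*log(3).

-5*log(2) - 2*log(5) + 2*log(3)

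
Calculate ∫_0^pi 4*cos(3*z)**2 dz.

2*pi

Use the identity cos^2(3*z) = (1 + cos(6*z))/2.
An antiderivative is F(z) = 2*z + sin(6*z)/3.
Then F(pi) - F(0) = (2*pi) - (0) = 2*pi.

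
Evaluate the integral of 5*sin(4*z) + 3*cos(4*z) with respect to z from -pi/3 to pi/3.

An antiderivative is F(z) = 3*sin(4*z)/4 - 5*cos(4*z)/4.
Then F(pi/3) - F(-pi/3) = (5/8 - 3*sqrt(3)/8) - (5/8 + 3*sqrt(3)/8) = -3*sqrt(3)/4.

-3*sqrt(3)/4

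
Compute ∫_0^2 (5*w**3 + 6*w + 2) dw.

By the power rule, an antiderivative is F(w) = 5*w**4/4 + 3*w**2 + 2*w.
Then F(2) - F(0) = (36) - (0) = 36.

36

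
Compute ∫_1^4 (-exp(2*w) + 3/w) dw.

An antiderivative is F(w) = -exp(2*w)/2 + 3*log(w).
Then F(4) - F(1) = (-exp(8)/2 + log(64)) - (-exp(2)/2) = -exp(8)/2 + exp(2)/2 + log(64).

-exp(8)/2 + exp(2)/2 + log(64)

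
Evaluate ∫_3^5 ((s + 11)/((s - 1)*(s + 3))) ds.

Factor the denominator: s**2 + 2*s - 3 = (s + 3)(s - 1).
Partial fractions: (s + 11)/((s - 1)*(s + 3)) = -2/(s + 3) + 3/(s - 1).
An antiderivative is F(s) = 3*log(s - 1) - 2*log(s + 3).
Then F(5) - F(3) = (0) - (log(2/9)) = log(9/2).

log(9/2)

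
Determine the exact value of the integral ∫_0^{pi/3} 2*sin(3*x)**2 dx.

Use the identity sin^2(3*x) = (1 - cos(6*x))/2.
An antiderivative is F(x) = x - sin(6*x)/6.
Then F(pi/3) - F(0) = (pi/3) - (0) = pi/3.

pi/3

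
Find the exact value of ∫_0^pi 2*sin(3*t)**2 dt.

pi

Use the identity sin^2(3*t) = (1 - cos(6*t))/2.
An antiderivative is F(t) = t - sin(6*t)/6.
Then F(pi) - F(0) = (pi) - (0) = pi.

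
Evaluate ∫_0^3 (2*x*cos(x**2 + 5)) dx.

Let u = x**2 + 5, so du = 2*x dx. When x = 0, u = 5; when x = 3, u = 14.
The integral becomes ∫ cos(u) du from 5 to 14, with antiderivative sin(u).
Back in x: F(x) = sin(x**2 + 5).
Then F(3) - F(0) = (sin(14)) - (sin(5)) = -sin(5) + sin(14).

-sin(5) + sin(14)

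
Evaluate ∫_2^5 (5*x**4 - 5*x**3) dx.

By the power rule, an antiderivative is F(x) = x**5 - 5*x**4/4.
Then F(5) - F(2) = (9375/4) - (12) = 9327/4.

9327/4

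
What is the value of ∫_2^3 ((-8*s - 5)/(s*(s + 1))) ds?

-log(18)

Factor the denominator: s**2 + s = (s + 1)s.
Partial fractions: (-8*s - 5)/(s*(s + 1)) = -3/(s + 1) - 5/s.
An antiderivative is F(s) = -5*log(s) - 3*log(s + 1).
Then F(3) - F(2) = (-5*log(3) - 6*log(2)) - (-5*log(2) - 3*log(3)) = -log(18).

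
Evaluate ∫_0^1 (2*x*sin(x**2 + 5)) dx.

Let u = x**2 + 5, so du = 2*x dx. When x = 0, u = 5; when x = 1, u = 6.
The integral becomes ∫ sin(u) du from 5 to 6, with antiderivative -cos(u).
Back in x: F(x) = -cos(x**2 + 5).
Then F(1) - F(0) = (-cos(6)) - (-cos(5)) = -cos(6) + cos(5).

-cos(6) + cos(5)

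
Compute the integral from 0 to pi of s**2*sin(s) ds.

Integrate by parts twice (u = s^2, dv = sin(s) ds).
An antiderivative is F(s) = -s**2*cos(s) + 2*s*sin(s) + 2*cos(s).
Then F(pi) - F(0) = (-2 + pi**2) - (2) = -4 + pi**2.

-4 + pi**2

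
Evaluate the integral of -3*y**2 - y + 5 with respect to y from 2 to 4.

-52

By the power rule, an antiderivative is F(y) = -y**3 - y**2/2 + 5*y.
Then F(4) - F(2) = (-52) - (0) = -52.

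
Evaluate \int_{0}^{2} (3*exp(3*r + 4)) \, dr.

-exp(4) + exp(10)

Let u = 3*r + 4, so du = 3 dr. When r = 0, u = 4; when r = 2, u = 10.
The integral becomes ∫ exp(u) du from 4 to 10, with antiderivative exp(u).
Back in r: F(r) = exp(3*r + 4).
Then F(2) - F(0) = (exp(10)) - (exp(4)) = -exp(4) + exp(10).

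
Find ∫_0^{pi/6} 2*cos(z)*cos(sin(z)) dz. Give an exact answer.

Let u = sin(z), so du = cos(z) dz. When z = 0, u = 0; when z = pi/6, u = 1/2.
The integral becomes 2·∫ cos(u) du from 0 to 1/2, with antiderivative 2*sin(u).
Back in z: F(z) = 2*sin(sin(z)).
Then F(pi/6) - F(0) = (2*sin(1/2)) - (0) = 2*sin(1/2).

2*sin(1/2)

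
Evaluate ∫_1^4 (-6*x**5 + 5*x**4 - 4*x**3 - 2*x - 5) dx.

By the power rule, an antiderivative is F(x) = -x**6 + x**5 - x**4 - x**2 - 5*x.
Then F(4) - F(1) = (-3364) - (-7) = -3357.

-3357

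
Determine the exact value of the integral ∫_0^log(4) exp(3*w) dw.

21

Let u = exp(w), so du = exp(w) dw. When w = 0, u = 1; when w = log(4), u = 4.
The integral becomes ∫ u**2 du from 1 to 4, with antiderivative u**3/3.
Back in w: F(w) = exp(3*w)/3.
Then F(log(4)) - F(0) = (64/3) - (1/3) = 21.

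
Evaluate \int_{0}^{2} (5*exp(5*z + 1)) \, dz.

Let u = 5*z + 1, so du = 5 dz. When z = 0, u = 1; when z = 2, u = 11.
The integral becomes ∫ exp(u) du from 1 to 11, with antiderivative exp(u).
Back in z: F(z) = exp(5*z + 1).
Then F(2) - F(0) = (exp(11)) - (exp(1)) = -exp(1) + exp(11).

-exp(1) + exp(11)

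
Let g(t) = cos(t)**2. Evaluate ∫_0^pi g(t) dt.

Use the identity cos^2(t) = (1 + cos(2*t))/2.
An antiderivative is F(t) = t/2 + sin(2*t)/4.
Then F(pi) - F(0) = (pi/2) - (0) = pi/2.

pi/2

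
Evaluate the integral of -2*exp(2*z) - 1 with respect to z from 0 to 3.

-exp(6) - 2

An antiderivative is F(z) = -exp(2*z) - z.
Then F(3) - F(0) = (-exp(6) - 3) - (-1) = -exp(6) - 2.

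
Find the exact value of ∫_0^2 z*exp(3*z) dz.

Integrate by parts once (u = z, dv = exp(3*z) dz).
An antiderivative is F(z) = (3*z - 1)*exp(3*z)/9.
Then F(2) - F(0) = (5*exp(6)/9) - (-1/9) = 1/9 + 5*exp(6)/9.

1/9 + 5*exp(6)/9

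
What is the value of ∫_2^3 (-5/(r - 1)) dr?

-log(32)

An antiderivative is F(r) = -5*log(r - 1).
Then F(3) - F(2) = (-log(32)) - (0) = -log(32).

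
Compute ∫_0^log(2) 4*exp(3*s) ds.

Let u = exp(s), so du = exp(s) ds. When s = 0, u = 1; when s = log(2), u = 2.
The integral becomes 4·∫ u**2 du from 1 to 2, with antiderivative 4*u**3/3.
Back in s: F(s) = 4*exp(3*s)/3.
Then F(log(2)) - F(0) = (32/3) - (4/3) = 28/3.

28/3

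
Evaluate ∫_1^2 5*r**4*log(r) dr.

-31/5 + 32*log(2)

Integrate by parts once (u = ln r, dv = 5*r**4 dr).
An antiderivative is F(r) = r**5*(5*log(r) - 1)/5.
Then F(2) - F(1) = (-32/5 + 32*log(2)) - (-1/5) = -31/5 + 32*log(2).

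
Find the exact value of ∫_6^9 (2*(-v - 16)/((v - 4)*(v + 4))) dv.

Factor the denominator: v**2 - 16 = (v + 4)(v - 4).
Partial fractions: 2*(-v - 16)/((v - 4)*(v + 4)) = 3/(v + 4) - 5/(v - 4).
An antiderivative is F(v) = -5*log(v - 4) + 3*log(v + 4).
Then F(9) - F(6) = (-5*log(5) + 3*log(13)) - (-2*log(2) + 3*log(5)) = -8*log(5) + 2*log(2) + 3*log(13).

-8*log(5) + 2*log(2) + 3*log(13)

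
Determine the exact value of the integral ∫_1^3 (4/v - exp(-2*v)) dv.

(-exp(4) + 1 + 8*exp(6)*log(3))*exp(-6)/2

An antiderivative is F(v) = 4*log(v) + exp(-2*v)/2.
Then F(3) - F(1) = (exp(-6)/2 + 4*log(3)) - (exp(-2)/2) = (-exp(4) + 1 + 8*exp(6)*log(3))*exp(-6)/2.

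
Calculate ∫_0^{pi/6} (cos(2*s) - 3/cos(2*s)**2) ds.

-5*sqrt(3)/4

An antiderivative is F(s) = sin(2*s)/2 - 3*tan(2*s)/2.
Then F(pi/6) - F(0) = (-5*sqrt(3)/4) - (0) = -5*sqrt(3)/4.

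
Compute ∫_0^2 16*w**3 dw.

64

Let u = 2*w, so du = 2 dw. When w = 0, u = 0; when w = 2, u = 4.
The integral becomes ∫ u**3 du from 0 to 4, with antiderivative u**4/4.
Back in w: F(w) = 4*w**4.
Then F(2) - F(0) = (64) - (0) = 64.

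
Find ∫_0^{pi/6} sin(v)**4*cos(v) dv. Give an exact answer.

Let u = sin(v), so du = cos(v) dv. When v = 0, u = 0; when v = pi/6, u = 1/2.
The integral becomes ∫ u**4 du from 0 to 1/2, with antiderivative u**5/5.
Back in v: F(v) = sin(v)**5/5.
Then F(pi/6) - F(0) = (1/160) - (0) = 1/160.

1/160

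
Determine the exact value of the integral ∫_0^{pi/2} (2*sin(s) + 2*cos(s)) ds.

An antiderivative is F(s) = 2*sin(s) - 2*cos(s).
Then F(pi/2) - F(0) = (2) - (-2) = 4.

4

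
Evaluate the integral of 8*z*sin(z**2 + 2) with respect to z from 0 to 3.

4*cos(2) - 4*cos(11)

Let u = z**2 + 2, so du = 2*z dz. When z = 0, u = 2; when z = 3, u = 11.
The integral becomes 4·∫ sin(u) du from 2 to 11, with antiderivative -4*cos(u).
Back in z: F(z) = -4*cos(z**2 + 2).
Then F(3) - F(0) = (-4*cos(11)) - (-4*cos(2)) = 4*cos(2) - 4*cos(11).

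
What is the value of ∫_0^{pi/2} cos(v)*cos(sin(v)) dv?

sin(1)

Let u = sin(v), so du = cos(v) dv. When v = 0, u = 0; when v = pi/2, u = 1.
The integral becomes ∫ cos(u) du from 0 to 1, with antiderivative sin(u).
Back in v: F(v) = sin(sin(v)).
Then F(pi/2) - F(0) = (sin(1)) - (0) = sin(1).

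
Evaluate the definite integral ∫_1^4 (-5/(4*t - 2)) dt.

An antiderivative is F(t) = -5*log(4*t - 2)/4.
Then F(4) - F(1) = (-5*log(14)/4) - (-5*log(2)/4) = -5*log(7)/4.

-5*log(7)/4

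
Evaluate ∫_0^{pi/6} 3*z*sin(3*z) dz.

Integrate by parts once (u = z, dv = 3*sin(3*z) dz).
An antiderivative is F(z) = -z*cos(3*z) + sin(3*z)/3.
Then F(pi/6) - F(0) = (1/3) - (0) = 1/3.

1/3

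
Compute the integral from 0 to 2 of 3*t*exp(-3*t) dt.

Integrate by parts once (u = t, dv = 3*exp(-3*t) dt).
An antiderivative is F(t) = (-3*t - 1)*exp(-3*t)/3.
Then F(2) - F(0) = (-7*exp(-6)/3) - (-1/3) = (-7 + exp(6))*exp(-6)/3.

(-7 + exp(6))*exp(-6)/3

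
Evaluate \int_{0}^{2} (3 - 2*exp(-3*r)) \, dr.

An antiderivative is F(r) = 3*r + 2*exp(-3*r)/3.
Then F(2) - F(0) = (2*exp(-6)/3 + 6) - (2/3) = 2*exp(-6)/3 + 16/3.

2*exp(-6)/3 + 16/3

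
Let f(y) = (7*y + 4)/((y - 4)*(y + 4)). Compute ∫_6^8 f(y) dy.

-3*log(5) + 3*log(3) + 7*log(2)

Factor the denominator: y**2 - 16 = (y + 4)(y - 4).
Partial fractions: (7*y + 4)/((y - 4)*(y + 4)) = 3/(y + 4) + 4/(y - 4).
An antiderivative is F(y) = 4*log(y - 4) + 3*log(y + 4).
Then F(8) - F(6) = (3*log(3) + 14*log(2)) - (3*log(5) + 7*log(2)) = -3*log(5) + 3*log(3) + 7*log(2).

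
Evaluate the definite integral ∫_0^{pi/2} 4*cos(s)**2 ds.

pi

Use the identity cos^2(s) = (1 + cos(2*s))/2.
An antiderivative is F(s) = 2*s + sin(2*s).
Then F(pi/2) - F(0) = (pi) - (0) = pi.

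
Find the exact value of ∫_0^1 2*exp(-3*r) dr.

2/3 - 2*exp(-3)/3

An antiderivative is F(r) = -2*exp(-3*r)/3.
Then F(1) - F(0) = (-2*exp(-3)/3) - (-2/3) = 2/3 - 2*exp(-3)/3.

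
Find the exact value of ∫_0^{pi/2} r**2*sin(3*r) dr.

-pi/9 - 2/27

Integrate by parts twice (u = r^2, dv = sin(3*r) dr).
An antiderivative is F(r) = -r**2*cos(3*r)/3 + 2*r*sin(3*r)/9 + 2*cos(3*r)/27.
Then F(pi/2) - F(0) = (-pi/9) - (2/27) = -pi/9 - 2/27.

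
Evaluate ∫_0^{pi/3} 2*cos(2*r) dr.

sqrt(3)/2

An antiderivative is F(r) = sin(2*r).
Then F(pi/3) - F(0) = (sqrt(3)/2) - (0) = sqrt(3)/2.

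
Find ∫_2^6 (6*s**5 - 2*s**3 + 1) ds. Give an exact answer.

45956

By the power rule, an antiderivative is F(s) = s**6 - s**4/2 + s.
Then F(6) - F(2) = (46014) - (58) = 45956.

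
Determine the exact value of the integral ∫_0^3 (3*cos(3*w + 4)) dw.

sin(13) - sin(4)

Let u = 3*w + 4, so du = 3 dw. When w = 0, u = 4; when w = 3, u = 13.
The integral becomes ∫ cos(u) du from 4 to 13, with antiderivative sin(u).
Back in w: F(w) = sin(3*w + 4).
Then F(3) - F(0) = (sin(13)) - (sin(4)) = sin(13) - sin(4).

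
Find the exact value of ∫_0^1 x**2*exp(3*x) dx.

-2/27 + 5*exp(3)/27

Integrate by parts twice (u = x^2, dv = exp(3*x) dx).
An antiderivative is F(x) = (9*x**2 - 6*x + 2)*exp(3*x)/27.
Then F(1) - F(0) = (5*exp(3)/27) - (2/27) = -2/27 + 5*exp(3)/27.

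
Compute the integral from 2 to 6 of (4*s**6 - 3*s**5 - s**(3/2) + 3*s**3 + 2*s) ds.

By the power rule, an antiderivative is F(s) = 4*s**7/7 - s**6/2 - 2*s**(5/2)/5 + 3*s**4/4 + s**2.
Then F(6) - F(2) = (963504/7 - 72*sqrt(6)/5) - (400/7 - 8*sqrt(2)/5) = -72*sqrt(6)/5 + 8*sqrt(2)/5 + 963104/7.

-72*sqrt(6)/5 + 8*sqrt(2)/5 + 963104/7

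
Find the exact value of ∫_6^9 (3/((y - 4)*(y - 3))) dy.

Factor the denominator: y**2 - 7*y + 12 = (y - 3)(y - 4).
Partial fractions: 3/((y - 4)*(y - 3)) = -3/(y - 3) + 3/(y - 4).
An antiderivative is F(y) = 3*log(y - 4) - 3*log(y - 3).
Then F(9) - F(6) = (-3*log(3) - 3*log(2) + 3*log(5)) - (log(8/27)) = -6*log(2) + 3*log(5).

-6*log(2) + 3*log(5)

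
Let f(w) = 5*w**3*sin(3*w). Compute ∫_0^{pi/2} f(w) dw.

Integrate by parts 3 times (u = w^3, dv = 5*sin(3*w) dw).
An antiderivative is F(w) = -5*w**3*cos(3*w)/3 + 5*w**2*sin(3*w)/3 + 10*w*cos(3*w)/9 - 10*sin(3*w)/27.
Then F(pi/2) - F(0) = (10/27 - 5*pi**2/12) - (0) = 10/27 - 5*pi**2/12.

10/27 - 5*pi**2/12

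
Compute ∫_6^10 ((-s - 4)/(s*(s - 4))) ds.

Factor the denominator: s**2 - 4*s = s(s - 4).
Partial fractions: (-s - 4)/(s*(s - 4)) = 1/s - 2/(s - 4).
An antiderivative is F(s) = log(s) - 2*log(s - 4).
Then F(10) - F(6) = (log(5/18)) - (log(3/2)) = log(5/27).

log(5/27)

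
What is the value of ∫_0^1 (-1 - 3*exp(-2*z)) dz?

An antiderivative is F(z) = -z + 3*exp(-2*z)/2.
Then F(1) - F(0) = (-1 + 3*exp(-2)/2) - (3/2) = -5/2 + 3*exp(-2)/2.

-5/2 + 3*exp(-2)/2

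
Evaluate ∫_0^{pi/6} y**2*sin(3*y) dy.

-2/27 + pi/27

Integrate by parts twice (u = y^2, dv = sin(3*y) dy).
An antiderivative is F(y) = -y**2*cos(3*y)/3 + 2*y*sin(3*y)/9 + 2*cos(3*y)/27.
Then F(pi/6) - F(0) = (pi/27) - (2/27) = -2/27 + pi/27.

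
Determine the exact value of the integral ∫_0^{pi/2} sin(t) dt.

An antiderivative is F(t) = -cos(t).
Then F(pi/2) - F(0) = (0) - (-1) = 1.

1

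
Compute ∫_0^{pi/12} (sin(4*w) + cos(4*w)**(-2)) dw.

An antiderivative is F(w) = -cos(4*w)/4 + tan(4*w)/4.
Then F(pi/12) - F(0) = (-1/8 + sqrt(3)/4) - (-1/4) = 1/8 + sqrt(3)/4.

1/8 + sqrt(3)/4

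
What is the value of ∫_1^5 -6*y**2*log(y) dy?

Integrate by parts once (u = ln y, dv = -6*y**2 dy).
An antiderivative is F(y) = -2*y**3*(3*log(y) - 1)/3.
Then F(5) - F(1) = (250/3 - 250*log(5)) - (2/3) = 248/3 - 250*log(5).

248/3 - 250*log(5)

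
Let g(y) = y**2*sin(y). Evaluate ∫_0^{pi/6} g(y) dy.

Integrate by parts twice (u = y^2, dv = sin(y) dy).
An antiderivative is F(y) = -y**2*cos(y) + 2*y*sin(y) + 2*cos(y).
Then F(pi/6) - F(0) = (-sqrt(3)*pi**2/72 + pi/6 + sqrt(3)) - (2) = -2 - sqrt(3)*pi**2/72 + pi/6 + sqrt(3).

-2 - sqrt(3)*pi**2/72 + pi/6 + sqrt(3)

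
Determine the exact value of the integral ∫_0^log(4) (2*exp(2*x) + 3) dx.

log(64) + 15

An antiderivative is F(x) = exp(2*x) + 3*x.
Then F(log(4)) - F(0) = (log(64) + 16) - (1) = log(64) + 15.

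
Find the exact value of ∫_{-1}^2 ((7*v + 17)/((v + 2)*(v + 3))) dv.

2*log(2) + 4*log(5)

Factor the denominator: v**2 + 5*v + 6 = (v + 3)(v + 2).
Partial fractions: (7*v + 17)/((v + 2)*(v + 3)) = 4/(v + 3) + 3/(v + 2).
An antiderivative is F(v) = 3*log(v + 2) + 4*log(v + 3).
Then F(2) - F(-1) = (6*log(2) + 4*log(5)) - (log(16)) = 2*log(2) + 4*log(5).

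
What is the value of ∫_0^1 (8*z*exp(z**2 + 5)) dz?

Let u = z**2 + 5, so du = 2*z dz. When z = 0, u = 5; when z = 1, u = 6.
The integral becomes 4·∫ exp(u) du from 5 to 6, with antiderivative 4*exp(u).
Back in z: F(z) = 4*exp(z**2 + 5).
Then F(1) - F(0) = (4*exp(6)) - (4*exp(5)) = -4*(1 - exp(1))*exp(5).

-4*(1 - exp(1))*exp(5)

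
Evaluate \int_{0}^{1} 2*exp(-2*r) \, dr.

1 - exp(-2)

An antiderivative is F(r) = -exp(-2*r).
Then F(1) - F(0) = (-exp(-2)) - (-1) = 1 - exp(-2).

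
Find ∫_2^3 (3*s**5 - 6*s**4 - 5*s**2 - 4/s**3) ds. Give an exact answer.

By the power rule, an antiderivative is F(s) = s**6/2 - 6*s**5/5 - 5*s**3/3 + 2/s**2.
Then F(3) - F(2) = (2531/90) - (-577/30) = 2131/45.

2131/45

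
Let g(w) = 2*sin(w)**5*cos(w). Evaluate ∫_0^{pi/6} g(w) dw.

1/192

Let u = sin(w), so du = cos(w) dw. When w = 0, u = 0; when w = pi/6, u = 1/2.
The integral becomes 2·∫ u**5 du from 0 to 1/2, with antiderivative u**6/3.
Back in w: F(w) = sin(w)**6/3.
Then F(pi/6) - F(0) = (1/192) - (0) = 1/192.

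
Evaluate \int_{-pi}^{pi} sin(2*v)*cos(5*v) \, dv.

0

Use the identity sin(2*v)cos(5*v) = [sin(7*v) + sin(-3*v)]/2.
An antiderivative is F(v) = cos(3*v)/6 - cos(7*v)/14.
Then F(pi) - F(-pi) = (-2/21) - (-2/21) = 0.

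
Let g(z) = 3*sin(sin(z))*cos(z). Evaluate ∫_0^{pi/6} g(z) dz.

3 - 3*cos(1/2)

Let u = sin(z), so du = cos(z) dz. When z = 0, u = 0; when z = pi/6, u = 1/2.
The integral becomes 3·∫ sin(u) du from 0 to 1/2, with antiderivative -3*cos(u).
Back in z: F(z) = -3*cos(sin(z)).
Then F(pi/6) - F(0) = (-3*cos(1/2)) - (-3) = 3 - 3*cos(1/2).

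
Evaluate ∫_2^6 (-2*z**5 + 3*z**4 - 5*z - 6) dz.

By the power rule, an antiderivative is F(z) = -z**6/3 + 3*z**5/5 - 5*z**2/2 - 6*z.
Then F(6) - F(2) = (-55062/5) - (-362/15) = -164824/15.

-164824/15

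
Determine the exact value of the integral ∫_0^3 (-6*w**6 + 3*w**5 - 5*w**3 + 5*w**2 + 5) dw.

-43437/28

By the power rule, an antiderivative is F(w) = -6*w**7/7 + w**6/2 - 5*w**4/4 + 5*w**3/3 + 5*w.
Then F(3) - F(0) = (-43437/28) - (0) = -43437/28.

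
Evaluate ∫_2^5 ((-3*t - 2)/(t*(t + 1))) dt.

Factor the denominator: t**2 + t = (t + 1)t.
Partial fractions: (-3*t - 2)/(t*(t + 1)) = -1/(t + 1) - 2/t.
An antiderivative is F(t) = -2*log(t) - log(t + 1).
Then F(5) - F(2) = (-2*log(5) - log(3) - log(2)) - (-log(12)) = log(2/25).

log(2/25)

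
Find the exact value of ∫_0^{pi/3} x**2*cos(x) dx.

Integrate by parts twice (u = x^2, dv = cos(x) dx).
An antiderivative is F(x) = x**2*sin(x) + 2*x*cos(x) - 2*sin(x).
Then F(pi/3) - F(0) = (-sqrt(3) + sqrt(3)*pi**2/18 + pi/3) - (0) = -sqrt(3) + sqrt(3)*pi**2/18 + pi/3.

-sqrt(3) + sqrt(3)*pi**2/18 + pi/3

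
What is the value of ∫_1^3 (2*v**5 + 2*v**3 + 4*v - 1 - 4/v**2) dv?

By the power rule, an antiderivative is F(v) = v**6/3 + v**4/2 + 2*v**2 - v + 4/v.
Then F(3) - F(1) = (1799/6) - (35/6) = 294.

294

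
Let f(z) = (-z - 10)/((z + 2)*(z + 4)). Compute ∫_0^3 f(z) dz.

-4*log(5) - 2*log(2) + 3*log(7)

Factor the denominator: z**2 + 6*z + 8 = (z + 4)(z + 2).
Partial fractions: (-z - 10)/((z + 2)*(z + 4)) = 3/(z + 4) - 4/(z + 2).
An antiderivative is F(z) = -4*log(z + 2) + 3*log(z + 4).
Then F(3) - F(0) = (-4*log(5) + 3*log(7)) - (log(4)) = -4*log(5) - 2*log(2) + 3*log(7).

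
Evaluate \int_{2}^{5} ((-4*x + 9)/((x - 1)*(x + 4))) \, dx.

Factor the denominator: x**2 + 3*x - 4 = (x + 4)(x - 1).
Partial fractions: (-4*x + 9)/((x - 1)*(x + 4)) = -5/(x + 4) + 1/(x - 1).
An antiderivative is F(x) = log(x - 1) - 5*log(x + 4).
Then F(5) - F(2) = (-10*log(3) + 2*log(2)) - (-5*log(3) - 5*log(2)) = -5*log(3) + 7*log(2).

-5*log(3) + 7*log(2)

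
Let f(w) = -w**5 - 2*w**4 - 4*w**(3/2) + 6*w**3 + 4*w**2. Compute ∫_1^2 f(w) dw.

158/15 - 32*sqrt(2)/5

By the power rule, an antiderivative is F(w) = -w**6/6 - 8*w**(5/2)/5 - 2*w**5/5 + 3*w**4/2 + 4*w**3/3.
Then F(2) - F(1) = (56/5 - 32*sqrt(2)/5) - (2/3) = 158/15 - 32*sqrt(2)/5.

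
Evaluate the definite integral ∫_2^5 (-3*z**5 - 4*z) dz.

-15645/2

By the power rule, an antiderivative is F(z) = -z**6/2 - 2*z**2.
Then F(5) - F(2) = (-15725/2) - (-40) = -15645/2.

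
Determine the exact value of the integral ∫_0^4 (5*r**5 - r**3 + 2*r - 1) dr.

By the power rule, an antiderivative is F(r) = 5*r**6/6 - r**4/4 + r**2 - r.
Then F(4) - F(0) = (10084/3) - (0) = 10084/3.

10084/3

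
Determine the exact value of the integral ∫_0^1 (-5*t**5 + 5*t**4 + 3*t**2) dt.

7/6

By the power rule, an antiderivative is F(t) = -5*t**6/6 + t**5 + t**3.
Then F(1) - F(0) = (7/6) - (0) = 7/6.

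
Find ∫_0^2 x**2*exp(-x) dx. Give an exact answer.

2 - 10*exp(-2)

Integrate by parts twice (u = x^2, dv = exp(-x) dx).
An antiderivative is F(x) = (-x**2 - 2*x - 2)*exp(-x).
Then F(2) - F(0) = (-10*exp(-2)) - (-2) = 2 - 10*exp(-2).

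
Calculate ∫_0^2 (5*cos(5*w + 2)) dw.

-sin(2) + sin(12)

Let u = 5*w + 2, so du = 5 dw. When w = 0, u = 2; when w = 2, u = 12.
The integral becomes ∫ cos(u) du from 2 to 12, with antiderivative sin(u).
Back in w: F(w) = sin(5*w + 2).
Then F(2) - F(0) = (sin(12)) - (sin(2)) = -sin(2) + sin(12).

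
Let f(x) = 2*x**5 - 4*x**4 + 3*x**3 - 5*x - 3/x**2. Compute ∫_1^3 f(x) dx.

By the power rule, an antiderivative is F(x) = x**6/3 - 4*x**5/5 + 3*x**4/4 - 5*x**2/2 + 3/x.
Then F(3) - F(1) = (1757/20) - (47/60) = 1306/15.

1306/15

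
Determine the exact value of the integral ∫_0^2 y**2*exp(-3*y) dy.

Integrate by parts twice (u = y^2, dv = exp(-3*y) dy).
An antiderivative is F(y) = (-9*y**2 - 6*y - 2)*exp(-3*y)/27.
Then F(2) - F(0) = (-50*exp(-6)/27) - (-2/27) = 2/27 - 50*exp(-6)/27.

2/27 - 50*exp(-6)/27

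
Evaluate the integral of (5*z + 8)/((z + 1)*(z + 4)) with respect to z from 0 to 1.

-7*log(2) + 4*log(5)

Factor the denominator: z**2 + 5*z + 4 = (z + 4)(z + 1).
Partial fractions: (5*z + 8)/((z + 1)*(z + 4)) = 4/(z + 4) + 1/(z + 1).
An antiderivative is F(z) = log(z + 1) + 4*log(z + 4).
Then F(1) - F(0) = (log(2) + 4*log(5)) - (8*log(2)) = -7*log(2) + 4*log(5).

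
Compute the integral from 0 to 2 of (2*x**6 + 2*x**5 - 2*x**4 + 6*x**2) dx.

6416/105

By the power rule, an antiderivative is F(x) = 2*x**7/7 + x**6/3 - 2*x**5/5 + 2*x**3.
Then F(2) - F(0) = (6416/105) - (0) = 6416/105.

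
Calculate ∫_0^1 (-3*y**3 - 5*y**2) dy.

-29/12

By the power rule, an antiderivative is F(y) = -3*y**4/4 - 5*y**3/3.
Then F(1) - F(0) = (-29/12) - (0) = -29/12.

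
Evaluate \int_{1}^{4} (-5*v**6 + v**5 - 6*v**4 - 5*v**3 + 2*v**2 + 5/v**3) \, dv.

-14024247/1120

By the power rule, an antiderivative is F(v) = -5*v**7/7 + v**6/6 - 6*v**5/5 - 5*v**4/4 + 2*v**3/3 - 5/(2*v**2).
Then F(4) - F(1) = (-42088973/3360) - (-2029/420) = -14024247/1120.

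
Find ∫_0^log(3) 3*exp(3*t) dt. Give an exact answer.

26

Let u = exp(t), so du = exp(t) dt. When t = 0, u = 1; when t = log(3), u = 3.
The integral becomes 3·∫ u**2 du from 1 to 3, with antiderivative u**3.
Back in t: F(t) = exp(3*t).
Then F(log(3)) - F(0) = (27) - (1) = 26.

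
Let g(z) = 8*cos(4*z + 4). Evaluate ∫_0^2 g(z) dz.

2*sin(12) - 2*sin(4)

Let u = 4*z + 4, so du = 4 dz. When z = 0, u = 4; when z = 2, u = 12.
The integral becomes 2·∫ cos(u) du from 4 to 12, with antiderivative 2*sin(u).
Back in z: F(z) = 2*sin(4*z + 4).
Then F(2) - F(0) = (2*sin(12)) - (2*sin(4)) = 2*sin(12) - 2*sin(4).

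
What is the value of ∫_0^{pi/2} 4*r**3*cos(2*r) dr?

3 - 3*pi**2/4

Integrate by parts 3 times (u = r^3, dv = 4*cos(2*r) dr).
An antiderivative is F(r) = 2*r**3*sin(2*r) + 3*r**2*cos(2*r) - 3*r*sin(2*r) - 3*cos(2*r)/2.
Then F(pi/2) - F(0) = (3/2 - 3*pi**2/4) - (-3/2) = 3 - 3*pi**2/4.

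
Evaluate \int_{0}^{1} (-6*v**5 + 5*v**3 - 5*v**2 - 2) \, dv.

-41/12

By the power rule, an antiderivative is F(v) = -v**6 + 5*v**4/4 - 5*v**3/3 - 2*v.
Then F(1) - F(0) = (-41/12) - (0) = -41/12.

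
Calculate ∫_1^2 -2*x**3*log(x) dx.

15/8 - 8*log(2)

Integrate by parts once (u = ln x, dv = -2*x**3 dx).
An antiderivative is F(x) = -x**4*(4*log(x) - 1)/8.
Then F(2) - F(1) = (2 - 8*log(2)) - (1/8) = 15/8 - 8*log(2).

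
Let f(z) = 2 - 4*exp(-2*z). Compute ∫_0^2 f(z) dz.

2*exp(-4) + 2

An antiderivative is F(z) = 2*z + 2*exp(-2*z).
Then F(2) - F(0) = (2*exp(-4) + 4) - (2) = 2*exp(-4) + 2.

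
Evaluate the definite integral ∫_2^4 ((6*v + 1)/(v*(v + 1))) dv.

-5*log(3) + log(2) + 5*log(5)

Factor the denominator: v**2 + v = (v + 1)v.
Partial fractions: (6*v + 1)/(v*(v + 1)) = 5/(v + 1) + 1/v.
An antiderivative is F(v) = log(v) + 5*log(v + 1).
Then F(4) - F(2) = (2*log(2) + 5*log(5)) - (log(2) + 5*log(3)) = -5*log(3) + log(2) + 5*log(5).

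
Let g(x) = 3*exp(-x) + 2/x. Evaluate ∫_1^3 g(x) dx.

An antiderivative is F(x) = 2*log(x) - 3*exp(-x).
Then F(3) - F(1) = (-3*exp(-3) + 2*log(3)) - (-3*exp(-1)) = -3*exp(-3) + 3*exp(-1) + 2*log(3).

-3*exp(-3) + 3*exp(-1) + 2*log(3)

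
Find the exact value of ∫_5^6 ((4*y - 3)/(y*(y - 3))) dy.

Factor the denominator: y**2 - 3*y = y(y - 3).
Partial fractions: (4*y - 3)/(y*(y - 3)) = 1/y + 3/(y - 3).
An antiderivative is F(y) = log(y) + 3*log(y - 3).
Then F(6) - F(5) = (log(2) + 4*log(3)) - (log(40)) = log(81/20).

log(81/20)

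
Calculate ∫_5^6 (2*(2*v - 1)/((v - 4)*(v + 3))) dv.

Factor the denominator: v**2 - v - 12 = (v + 3)(v - 4).
Partial fractions: 2*(2*v - 1)/((v - 4)*(v + 3)) = 2/(v + 3) + 2/(v - 4).
An antiderivative is F(v) = 2*log(v - 4) + 2*log(v + 3).
Then F(6) - F(5) = (2*log(2) + 4*log(3)) - (log(64)) = log(81/16).

log(81/16)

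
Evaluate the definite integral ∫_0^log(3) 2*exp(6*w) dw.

728/3

Let u = exp(w), so du = exp(w) dw. When w = 0, u = 1; when w = log(3), u = 3.
The integral becomes 2·∫ u**5 du from 1 to 3, with antiderivative u**6/3.
Back in w: F(w) = exp(6*w)/3.
Then F(log(3)) - F(0) = (243) - (1/3) = 728/3.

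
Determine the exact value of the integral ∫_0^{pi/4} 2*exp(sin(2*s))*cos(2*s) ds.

-1 + E

Let u = sin(2*s), so du = 2*cos(2*s) ds. When s = 0, u = 0; when s = pi/4, u = 1.
The integral becomes ∫ exp(u) du from 0 to 1, with antiderivative exp(u).
Back in s: F(s) = exp(sin(2*s)).
Then F(pi/4) - F(0) = (E) - (1) = -1 + E.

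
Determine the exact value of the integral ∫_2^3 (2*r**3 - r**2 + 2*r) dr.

By the power rule, an antiderivative is F(r) = r**4/2 - r**3/3 + r**2.
Then F(3) - F(2) = (81/2) - (28/3) = 187/6.

187/6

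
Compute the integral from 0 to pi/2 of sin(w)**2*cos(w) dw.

1/3

Let u = sin(w), so du = cos(w) dw. When w = 0, u = 0; when w = pi/2, u = 1.
The integral becomes ∫ u**2 du from 0 to 1, with antiderivative u**3/3.
Back in w: F(w) = sin(w)**3/3.
Then F(pi/2) - F(0) = (1/3) - (0) = 1/3.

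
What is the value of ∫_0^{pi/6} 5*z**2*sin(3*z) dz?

-10/27 + 5*pi/27

Integrate by parts twice (u = z^2, dv = 5*sin(3*z) dz).
An antiderivative is F(z) = -5*z**2*cos(3*z)/3 + 10*z*sin(3*z)/9 + 10*cos(3*z)/27.
Then F(pi/6) - F(0) = (5*pi/27) - (10/27) = -10/27 + 5*pi/27.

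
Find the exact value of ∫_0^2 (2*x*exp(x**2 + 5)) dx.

-exp(5) + exp(9)

Let u = x**2 + 5, so du = 2*x dx. When x = 0, u = 5; when x = 2, u = 9.
The integral becomes ∫ exp(u) du from 5 to 9, with antiderivative exp(u).
Back in x: F(x) = exp(x**2 + 5).
Then F(2) - F(0) = (exp(9)) - (exp(5)) = -exp(5) + exp(9).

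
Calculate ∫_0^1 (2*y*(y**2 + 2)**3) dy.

65/4

Let u = y**2 + 2, so du = 2*y dy. When y = 0, u = 2; when y = 1, u = 3.
The integral becomes ∫ u**3 du from 2 to 3, with antiderivative u**4/4.
Back in y: F(y) = (y**2 + 2)**4/4.
Then F(1) - F(0) = (81/4) - (4) = 65/4.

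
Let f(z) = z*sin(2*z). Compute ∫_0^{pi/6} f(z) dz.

Integrate by parts once (u = z, dv = sin(2*z) dz).
An antiderivative is F(z) = -z*cos(2*z)/2 + sin(2*z)/4.
Then F(pi/6) - F(0) = (-pi/24 + sqrt(3)/8) - (0) = -pi/24 + sqrt(3)/8.

-pi/24 + sqrt(3)/8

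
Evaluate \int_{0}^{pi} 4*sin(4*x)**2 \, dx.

2*pi

Use the identity sin^2(4*x) = (1 - cos(8*x))/2.
An antiderivative is F(x) = 2*x - sin(8*x)/4.
Then F(pi) - F(0) = (2*pi) - (0) = 2*pi.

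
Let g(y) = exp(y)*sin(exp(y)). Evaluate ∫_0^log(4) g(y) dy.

Let u = exp(y), so du = exp(y) dy. When y = 0, u = 1; when y = log(4), u = 4.
The integral becomes ∫ sin(u) du from 1 to 4, with antiderivative -cos(u).
Back in y: F(y) = -cos(exp(y)).
Then F(log(4)) - F(0) = (-cos(4)) - (-cos(1)) = cos(1) - cos(4).

cos(1) - cos(4)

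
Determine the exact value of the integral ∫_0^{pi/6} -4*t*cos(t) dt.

-2*sqrt(3) - pi/3 + 4

Integrate by parts once (u = t, dv = -4*cos(t) dt).
An antiderivative is F(t) = -4*t*sin(t) - 4*cos(t).
Then F(pi/6) - F(0) = (-2*sqrt(3) - pi/3) - (-4) = -2*sqrt(3) - pi/3 + 4.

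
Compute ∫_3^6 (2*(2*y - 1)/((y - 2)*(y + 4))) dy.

Factor the denominator: y**2 + 2*y - 8 = (y + 4)(y - 2).
Partial fractions: 2*(2*y - 1)/((y - 2)*(y + 4)) = 3/(y + 4) + 1/(y - 2).
An antiderivative is F(y) = log(y - 2) + 3*log(y + 4).
Then F(6) - F(3) = (5*log(2) + 3*log(5)) - (3*log(7)) = -3*log(7) + 5*log(2) + 3*log(5).

-3*log(7) + 5*log(2) + 3*log(5)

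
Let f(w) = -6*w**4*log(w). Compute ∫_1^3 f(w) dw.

1452/25 - 1458*log(3)/5

Integrate by parts once (u = ln w, dv = -6*w**4 dw).
An antiderivative is F(w) = -6*w**5*(5*log(w) - 1)/25.
Then F(3) - F(1) = (1458/25 - 1458*log(3)/5) - (6/25) = 1452/25 - 1458*log(3)/5.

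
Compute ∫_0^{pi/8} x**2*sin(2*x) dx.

-1/4 - sqrt(2)*pi**2/256 + sqrt(2)*pi/32 + sqrt(2)/8

Integrate by parts twice (u = x^2, dv = sin(2*x) dx).
An antiderivative is F(x) = -x**2*cos(2*x)/2 + x*sin(2*x)/2 + cos(2*x)/4.
Then F(pi/8) - F(0) = (sqrt(2)*(-pi**2 + 8*pi + 32)/256) - (1/4) = -1/4 - sqrt(2)*pi**2/256 + sqrt(2)*pi/32 + sqrt(2)/8.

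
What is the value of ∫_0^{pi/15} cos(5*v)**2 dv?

Use the identity cos^2(5*v) = (1 + cos(10*v))/2.
An antiderivative is F(v) = v/2 + sin(10*v)/20.
Then F(pi/15) - F(0) = (sqrt(3)/40 + pi/30) - (0) = sqrt(3)/40 + pi/30.

sqrt(3)/40 + pi/30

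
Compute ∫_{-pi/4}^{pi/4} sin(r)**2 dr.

Use the identity sin^2(r) = (1 - cos(2*r))/2.
An antiderivative is F(r) = r/2 - sin(2*r)/4.
Then F(pi/4) - F(-pi/4) = (-1/4 + pi/8) - (1/4 - pi/8) = -1/2 + pi/4.

-1/2 + pi/4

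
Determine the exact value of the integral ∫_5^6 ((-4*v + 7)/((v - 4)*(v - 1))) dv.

-log(10)

Factor the denominator: v**2 - 5*v + 4 = (v - 1)(v - 4).
Partial fractions: (-4*v + 7)/((v - 4)*(v - 1)) = -1/(v - 1) - 3/(v - 4).
An antiderivative is F(v) = -3*log(v - 4) - log(v - 1).
Then F(6) - F(5) = (-log(40)) - (-log(4)) = -log(10).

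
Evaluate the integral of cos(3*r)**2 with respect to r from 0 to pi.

Use the identity cos^2(3*r) = (1 + cos(6*r))/2.
An antiderivative is F(r) = r/2 + sin(6*r)/12.
Then F(pi) - F(0) = (pi/2) - (0) = pi/2.

pi/2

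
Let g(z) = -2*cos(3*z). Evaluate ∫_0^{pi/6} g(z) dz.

An antiderivative is F(z) = -2*sin(3*z)/3.
Then F(pi/6) - F(0) = (-2/3) - (0) = -2/3.

-2/3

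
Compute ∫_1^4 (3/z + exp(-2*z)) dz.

An antiderivative is F(z) = 3*log(z) - exp(-2*z)/2.
Then F(4) - F(1) = (-exp(-8)/2 + 6*log(2)) - (-exp(-2)/2) = (-1 + exp(6) + 12*exp(8)*log(2))*exp(-8)/2.

(-1 + exp(6) + 12*exp(8)*log(2))*exp(-8)/2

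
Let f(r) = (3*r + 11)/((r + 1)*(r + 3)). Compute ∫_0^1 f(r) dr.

log(12)

Factor the denominator: r**2 + 4*r + 3 = (r + 3)(r + 1).
Partial fractions: (3*r + 11)/((r + 1)*(r + 3)) = -1/(r + 3) + 4/(r + 1).
An antiderivative is F(r) = 4*log(r + 1) - log(r + 3).
Then F(1) - F(0) = (log(4)) - (-log(3)) = log(12).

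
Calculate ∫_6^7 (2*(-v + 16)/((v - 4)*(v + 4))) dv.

-5*log(11) + 2*log(2) + 3*log(3) + 5*log(5)

Factor the denominator: v**2 - 16 = (v + 4)(v - 4).
Partial fractions: 2*(-v + 16)/((v - 4)*(v + 4)) = -5/(v + 4) + 3/(v - 4).
An antiderivative is F(v) = 3*log(v - 4) - 5*log(v + 4).
Then F(7) - F(6) = (-5*log(11) + 3*log(3)) - (-5*log(5) - 2*log(2)) = -5*log(11) + 2*log(2) + 3*log(3) + 5*log(5).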